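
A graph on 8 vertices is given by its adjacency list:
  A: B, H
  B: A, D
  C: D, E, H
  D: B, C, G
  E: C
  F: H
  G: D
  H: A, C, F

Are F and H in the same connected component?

Yes

From F we can reach A, B, C, D, E, F, G, H, which includes H.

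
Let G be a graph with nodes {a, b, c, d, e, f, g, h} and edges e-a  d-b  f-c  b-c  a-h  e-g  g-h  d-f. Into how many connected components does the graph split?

Starting from b we can reach b, c, d, f. That is one component of size 4.
Starting from a we can reach a, e, g, h. That is one component of size 4.
Total: 2 components.

2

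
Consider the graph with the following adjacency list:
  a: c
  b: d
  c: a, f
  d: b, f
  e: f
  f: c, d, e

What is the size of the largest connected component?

Starting from a we can reach a, b, c, d, e, f. That is one component of size 6.
The largest has 6 vertices.

6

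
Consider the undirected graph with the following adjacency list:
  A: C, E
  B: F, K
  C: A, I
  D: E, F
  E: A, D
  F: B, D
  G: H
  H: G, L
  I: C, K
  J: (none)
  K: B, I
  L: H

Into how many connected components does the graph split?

J is isolated — a component by itself.
Starting from G we can reach G, H, L. That is one component of size 3.
Starting from A we can reach A, B, C, D, E, F, I, K. That is one component of size 8.
Total: 3 components.

3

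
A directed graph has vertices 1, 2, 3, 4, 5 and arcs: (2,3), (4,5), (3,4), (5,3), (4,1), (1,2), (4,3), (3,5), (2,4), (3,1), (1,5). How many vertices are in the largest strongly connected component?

{1, 2, 3, 4, 5} are all mutually reachable — one SCC of size 5.
The largest has 5 vertices.

5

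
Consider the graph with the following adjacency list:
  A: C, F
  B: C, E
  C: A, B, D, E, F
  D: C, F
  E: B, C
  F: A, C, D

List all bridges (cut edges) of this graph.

The edges on the cycle C-B-E-C are not bridges since each lies on that cycle.
Every edge lies on some cycle, so there are no bridges.

none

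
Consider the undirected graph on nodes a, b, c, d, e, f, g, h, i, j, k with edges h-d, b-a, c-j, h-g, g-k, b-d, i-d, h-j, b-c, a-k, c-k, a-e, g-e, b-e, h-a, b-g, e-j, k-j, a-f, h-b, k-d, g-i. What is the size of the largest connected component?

11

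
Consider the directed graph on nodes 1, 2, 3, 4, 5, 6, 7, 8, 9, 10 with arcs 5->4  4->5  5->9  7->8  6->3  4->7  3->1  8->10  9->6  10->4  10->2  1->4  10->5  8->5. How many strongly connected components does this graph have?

2

{1, 3, 4, 5, 6, 7, 8, 9, 10} are all mutually reachable — one SCC of size 9.
{2} is an SCC by itself.
That gives 2 strongly connected components.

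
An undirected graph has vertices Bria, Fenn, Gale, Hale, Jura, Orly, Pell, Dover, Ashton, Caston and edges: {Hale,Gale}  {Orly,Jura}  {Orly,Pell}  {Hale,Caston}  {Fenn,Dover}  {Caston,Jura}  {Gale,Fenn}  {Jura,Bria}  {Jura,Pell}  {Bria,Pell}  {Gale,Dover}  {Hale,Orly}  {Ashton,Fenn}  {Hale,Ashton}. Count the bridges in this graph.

0

The edges on the cycle Jura-Bria-Pell-Jura are not bridges since each lies on that cycle.
Every edge lies on some cycle, so there are no bridges.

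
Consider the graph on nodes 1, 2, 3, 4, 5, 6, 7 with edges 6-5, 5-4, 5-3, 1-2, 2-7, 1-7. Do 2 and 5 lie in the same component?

The component containing 2 is {1, 2, 7}, and 5 is not in it.

No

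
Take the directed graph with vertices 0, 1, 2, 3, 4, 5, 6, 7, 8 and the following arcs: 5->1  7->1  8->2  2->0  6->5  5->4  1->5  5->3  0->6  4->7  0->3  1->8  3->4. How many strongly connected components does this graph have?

{0, 1, 2, 3, 4, 5, 6, 7, 8} are all mutually reachable — one SCC of size 9.
That gives 1 strongly connected component.

1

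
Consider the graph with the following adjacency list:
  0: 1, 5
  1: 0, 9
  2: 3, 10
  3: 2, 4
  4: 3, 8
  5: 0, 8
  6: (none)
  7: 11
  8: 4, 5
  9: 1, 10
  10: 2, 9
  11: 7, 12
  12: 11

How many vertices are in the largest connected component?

9

6 is isolated — a component by itself.
Starting from 7 we can reach 7, 11, 12. That is one component of size 3.
Starting from 0 we can reach 0, 1, 2, 3, 4, 5, 8, 9, 10. That is one component of size 9.
The largest has 9 vertices.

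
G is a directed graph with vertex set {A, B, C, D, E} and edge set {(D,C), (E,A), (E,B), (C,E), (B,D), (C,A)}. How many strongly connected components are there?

{B, C, D, E} are all mutually reachable — one SCC of size 4.
{A} is an SCC by itself.
That gives 2 strongly connected components.

2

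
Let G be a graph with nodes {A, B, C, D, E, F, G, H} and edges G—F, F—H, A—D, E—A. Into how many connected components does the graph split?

4

B is isolated — a component by itself.
C is isolated — a component by itself.
Starting from A we can reach A, D, E. That is one component of size 3.
Starting from F we can reach F, G, H. That is one component of size 3.
Total: 4 components.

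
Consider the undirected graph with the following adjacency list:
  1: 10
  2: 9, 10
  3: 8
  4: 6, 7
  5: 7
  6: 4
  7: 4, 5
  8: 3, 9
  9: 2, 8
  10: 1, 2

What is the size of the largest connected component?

Starting from 4 we can reach 4, 5, 6, 7. That is one component of size 4.
Starting from 1 we can reach 1, 2, 3, 8, 9, 10. That is one component of size 6.
The largest has 6 vertices.

6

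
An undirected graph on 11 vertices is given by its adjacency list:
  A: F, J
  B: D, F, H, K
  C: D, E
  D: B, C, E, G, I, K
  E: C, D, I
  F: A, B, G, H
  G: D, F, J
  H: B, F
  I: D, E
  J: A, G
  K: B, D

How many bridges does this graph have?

The edges on the cycle D-C-E-D are not bridges since each lies on that cycle.
Every edge lies on some cycle, so there are no bridges.

0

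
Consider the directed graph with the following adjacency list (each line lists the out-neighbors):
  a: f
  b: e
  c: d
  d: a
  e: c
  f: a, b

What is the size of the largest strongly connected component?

6

{a, b, c, d, e, f} are all mutually reachable — one SCC of size 6.
The largest has 6 vertices.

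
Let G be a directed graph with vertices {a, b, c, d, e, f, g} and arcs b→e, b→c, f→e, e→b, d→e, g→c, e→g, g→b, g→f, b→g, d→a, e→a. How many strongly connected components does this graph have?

{b, e, f, g} are all mutually reachable — one SCC of size 4.
{d} is an SCC by itself.
{a} is an SCC by itself.
{c} is an SCC by itself.
That gives 4 strongly connected components.

4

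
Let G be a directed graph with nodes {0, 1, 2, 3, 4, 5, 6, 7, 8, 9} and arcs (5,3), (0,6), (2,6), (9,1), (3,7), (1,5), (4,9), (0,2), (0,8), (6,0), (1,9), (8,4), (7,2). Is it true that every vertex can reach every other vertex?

From 7 we can reach every vertex (0, 1, 2, 3, 4, 5, 6, 7, 8, 9), and every vertex can reach 7 (0, 1, 2, 3, 4, 5, 6, 7, 8, 9). So the whole graph is one strongly connected component.

Yes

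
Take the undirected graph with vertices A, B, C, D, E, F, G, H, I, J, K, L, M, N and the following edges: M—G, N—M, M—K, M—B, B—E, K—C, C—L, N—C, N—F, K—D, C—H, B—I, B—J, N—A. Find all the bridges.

A-N, B-E, B-I, B-J, B-M, C-H, C-L, D-K, F-N, G-M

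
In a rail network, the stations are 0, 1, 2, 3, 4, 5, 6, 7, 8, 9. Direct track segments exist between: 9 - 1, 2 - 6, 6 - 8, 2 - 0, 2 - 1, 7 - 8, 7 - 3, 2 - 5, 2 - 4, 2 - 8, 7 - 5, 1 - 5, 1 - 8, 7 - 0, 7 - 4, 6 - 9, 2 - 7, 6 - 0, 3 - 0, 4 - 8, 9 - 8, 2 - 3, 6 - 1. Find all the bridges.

The edges on the cycle 6-9-8-1-6 are not bridges since each lies on that cycle.
Every edge lies on some cycle, so there are no bridges.

none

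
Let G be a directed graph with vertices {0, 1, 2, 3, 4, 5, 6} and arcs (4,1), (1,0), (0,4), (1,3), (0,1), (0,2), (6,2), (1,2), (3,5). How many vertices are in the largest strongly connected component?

3

{0, 1, 4} are all mutually reachable — one SCC of size 3.
{2} is an SCC by itself.
{6} is an SCC by itself.
{5} is an SCC by itself.
{3} is an SCC by itself.
The largest has 3 vertices.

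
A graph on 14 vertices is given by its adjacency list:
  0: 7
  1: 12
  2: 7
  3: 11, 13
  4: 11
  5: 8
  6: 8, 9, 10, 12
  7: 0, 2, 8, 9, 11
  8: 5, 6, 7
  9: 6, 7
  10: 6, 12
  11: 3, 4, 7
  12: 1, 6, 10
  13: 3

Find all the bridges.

The edges on the cycle 6-12-10-6 are not bridges since each lies on that cycle.
But removing 3-11 disconnects 3 from 11; removing 7-11 disconnects 7 from 11; removing 12-1 disconnects 12 from 1; removing 7-2 disconnects 7 from 2 — these are bridges.
In total 8 edges are bridges.

0-7, 1-12, 11-3, 11-4, 11-7, 13-3, 2-7, 5-8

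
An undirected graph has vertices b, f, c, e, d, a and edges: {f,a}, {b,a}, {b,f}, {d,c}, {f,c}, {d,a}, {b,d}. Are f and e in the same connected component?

The component containing f is {a, b, c, d, f}, and e is not in it.

No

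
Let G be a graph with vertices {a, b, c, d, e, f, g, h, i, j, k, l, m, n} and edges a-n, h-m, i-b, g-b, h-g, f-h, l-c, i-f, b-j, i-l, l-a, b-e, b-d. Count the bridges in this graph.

The edges on the cycle i-f-h-g-b-i are not bridges since each lies on that cycle.
But removing c-l disconnects c from l; removing b-j disconnects b from j; removing i-l disconnects i from l; removing a-n disconnects a from n — these are bridges.
In total 8 edges are bridges.

8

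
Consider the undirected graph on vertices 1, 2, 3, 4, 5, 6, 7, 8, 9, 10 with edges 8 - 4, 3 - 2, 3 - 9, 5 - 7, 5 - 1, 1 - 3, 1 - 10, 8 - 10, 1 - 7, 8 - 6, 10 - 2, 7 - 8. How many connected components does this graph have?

Starting from 1 we can reach 1, 2, 3, 4, 5, 6, 7, 8, 9, 10. That is one component of size 10.
Total: 1 component.

1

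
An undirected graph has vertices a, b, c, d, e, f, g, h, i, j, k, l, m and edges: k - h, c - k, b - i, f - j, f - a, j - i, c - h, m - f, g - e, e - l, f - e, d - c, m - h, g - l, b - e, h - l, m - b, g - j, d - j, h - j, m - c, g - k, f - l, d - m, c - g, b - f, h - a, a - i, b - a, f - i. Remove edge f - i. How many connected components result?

f and i are still connected via f-b-i, so the component count stays at 1.

1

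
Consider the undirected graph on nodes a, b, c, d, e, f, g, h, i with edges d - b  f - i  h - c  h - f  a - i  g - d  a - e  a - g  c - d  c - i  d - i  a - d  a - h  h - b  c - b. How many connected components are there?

1

Starting from a we can reach a, b, c, d, e, f, g, h, i. That is one component of size 9.
Total: 1 component.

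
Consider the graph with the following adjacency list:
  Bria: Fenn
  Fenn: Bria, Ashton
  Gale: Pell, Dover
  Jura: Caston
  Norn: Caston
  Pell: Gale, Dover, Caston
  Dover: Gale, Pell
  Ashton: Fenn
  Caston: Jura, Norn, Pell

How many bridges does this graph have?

5

The edges on the cycle Dover-Pell-Gale-Dover are not bridges since each lies on that cycle.
But removing Bria-Fenn disconnects Bria from Fenn; removing Jura-Caston disconnects Jura from Caston; removing Ashton-Fenn disconnects Ashton from Fenn; removing Caston-Norn disconnects Caston from Norn — these are bridges.
In total 5 edges are bridges.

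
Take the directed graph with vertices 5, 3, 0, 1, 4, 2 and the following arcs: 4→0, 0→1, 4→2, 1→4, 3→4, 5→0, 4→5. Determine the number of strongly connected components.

3

{0, 1, 4, 5} are all mutually reachable — one SCC of size 4.
{3} is an SCC by itself.
{2} is an SCC by itself.
That gives 3 strongly connected components.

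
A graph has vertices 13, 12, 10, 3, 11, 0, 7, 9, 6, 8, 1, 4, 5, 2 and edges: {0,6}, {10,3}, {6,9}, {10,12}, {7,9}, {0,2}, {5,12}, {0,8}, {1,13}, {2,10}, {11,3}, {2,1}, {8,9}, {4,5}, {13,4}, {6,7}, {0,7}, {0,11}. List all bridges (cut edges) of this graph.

none

The edges on the cycle 2-1-13-4-5-12-10-2 are not bridges since each lies on that cycle.
Every edge lies on some cycle, so there are no bridges.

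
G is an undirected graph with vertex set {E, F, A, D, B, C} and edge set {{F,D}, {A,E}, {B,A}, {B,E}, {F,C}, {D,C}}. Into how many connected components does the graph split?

2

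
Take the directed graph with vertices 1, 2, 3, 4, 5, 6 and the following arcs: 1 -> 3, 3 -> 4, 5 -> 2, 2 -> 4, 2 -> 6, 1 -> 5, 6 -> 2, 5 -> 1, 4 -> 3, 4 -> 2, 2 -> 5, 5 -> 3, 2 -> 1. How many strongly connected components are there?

1

{1, 2, 3, 4, 5, 6} are all mutually reachable — one SCC of size 6.
That gives 1 strongly connected component.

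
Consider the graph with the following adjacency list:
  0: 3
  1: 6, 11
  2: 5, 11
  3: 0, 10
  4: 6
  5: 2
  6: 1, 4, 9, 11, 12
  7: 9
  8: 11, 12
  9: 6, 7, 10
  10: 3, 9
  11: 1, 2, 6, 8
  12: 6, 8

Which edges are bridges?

The edges on the cycle 11-6-1-11 are not bridges since each lies on that cycle.
But removing 9-10 disconnects 9 from 10; removing 4-6 disconnects 4 from 6; removing 3-10 disconnects 3 from 10; removing 0-3 disconnects 0 from 3 — these are bridges.
In total 8 edges are bridges.

0-3, 10-3, 10-9, 11-2, 2-5, 4-6, 6-9, 7-9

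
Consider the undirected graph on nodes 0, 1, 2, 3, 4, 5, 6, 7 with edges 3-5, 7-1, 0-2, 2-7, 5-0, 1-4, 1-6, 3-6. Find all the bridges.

1-4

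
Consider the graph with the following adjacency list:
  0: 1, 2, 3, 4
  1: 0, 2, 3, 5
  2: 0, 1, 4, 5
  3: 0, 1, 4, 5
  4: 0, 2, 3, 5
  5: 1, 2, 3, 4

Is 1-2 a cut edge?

After removing 1-2, the path 1-5-2 still connects them, so the edge is not a bridge.

No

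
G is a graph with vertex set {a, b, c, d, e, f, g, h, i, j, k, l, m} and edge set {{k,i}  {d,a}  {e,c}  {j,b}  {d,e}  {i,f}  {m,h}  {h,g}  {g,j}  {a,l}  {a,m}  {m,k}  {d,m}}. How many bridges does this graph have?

The edges on the cycle d-a-m-d are not bridges since each lies on that cycle.
But removing a-l disconnects a from l; removing m-k disconnects m from k; removing j-b disconnects j from b; removing g-j disconnects g from j — these are bridges.
In total 10 edges are bridges.

10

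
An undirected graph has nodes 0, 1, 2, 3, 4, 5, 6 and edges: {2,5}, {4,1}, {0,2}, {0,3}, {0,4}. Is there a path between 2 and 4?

From 2 we can reach 0, 1, 2, 3, 4, 5, which includes 4.

Yes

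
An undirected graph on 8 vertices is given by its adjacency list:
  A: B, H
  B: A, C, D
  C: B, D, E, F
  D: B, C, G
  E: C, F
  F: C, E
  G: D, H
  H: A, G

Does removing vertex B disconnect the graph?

Deleting B leaves 1 component (was 1) (its neighbors A, C, D remain connected to each other), so B is not a cut vertex.

No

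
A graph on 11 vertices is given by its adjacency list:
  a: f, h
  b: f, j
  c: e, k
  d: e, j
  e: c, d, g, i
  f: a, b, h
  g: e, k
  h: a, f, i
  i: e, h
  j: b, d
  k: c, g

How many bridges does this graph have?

The edges on the cycle e-g-k-c-e are not bridges since each lies on that cycle.
Every edge lies on some cycle, so there are no bridges.

0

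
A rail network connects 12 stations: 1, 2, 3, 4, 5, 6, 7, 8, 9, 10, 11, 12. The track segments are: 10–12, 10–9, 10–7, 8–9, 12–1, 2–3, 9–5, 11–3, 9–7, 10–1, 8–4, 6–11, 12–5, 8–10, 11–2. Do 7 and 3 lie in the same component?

The component containing 7 is {1, 4, 5, 7, 8, 9, 10, 12}, and 3 is not in it.

No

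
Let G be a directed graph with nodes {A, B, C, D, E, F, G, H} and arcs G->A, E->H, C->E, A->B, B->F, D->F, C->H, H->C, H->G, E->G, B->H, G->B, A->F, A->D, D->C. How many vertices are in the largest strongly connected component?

7

{A, B, C, D, E, G, H} are all mutually reachable — one SCC of size 7.
{F} is an SCC by itself.
The largest has 7 vertices.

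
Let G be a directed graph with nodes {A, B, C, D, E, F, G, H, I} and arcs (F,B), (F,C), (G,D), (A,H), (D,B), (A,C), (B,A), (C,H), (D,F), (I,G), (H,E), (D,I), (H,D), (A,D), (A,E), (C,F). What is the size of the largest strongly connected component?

{A, B, C, D, F, G, H, I} are all mutually reachable — one SCC of size 8.
{E} is an SCC by itself.
The largest has 8 vertices.

8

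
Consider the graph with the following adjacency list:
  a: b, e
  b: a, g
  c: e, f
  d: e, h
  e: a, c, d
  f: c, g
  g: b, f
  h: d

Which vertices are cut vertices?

d, e

Removing d increases the component count from 1 to 2, so d is a cut vertex.
Removing e increases the component count from 1 to 2, so e is a cut vertex.
By contrast removing a leaves 1 component; it is not a cut vertex. No other vertex is a cut vertex either.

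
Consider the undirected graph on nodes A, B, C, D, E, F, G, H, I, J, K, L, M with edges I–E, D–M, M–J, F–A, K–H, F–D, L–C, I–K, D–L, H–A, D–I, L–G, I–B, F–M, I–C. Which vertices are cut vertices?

Removing I increases the component count from 1 to 3, so I is a cut vertex.
Removing L increases the component count from 1 to 2, so L is a cut vertex.
Removing M increases the component count from 1 to 2, so M is a cut vertex.
By contrast removing J leaves 1 component; it is not a cut vertex. No other vertex is a cut vertex either.

I, L, M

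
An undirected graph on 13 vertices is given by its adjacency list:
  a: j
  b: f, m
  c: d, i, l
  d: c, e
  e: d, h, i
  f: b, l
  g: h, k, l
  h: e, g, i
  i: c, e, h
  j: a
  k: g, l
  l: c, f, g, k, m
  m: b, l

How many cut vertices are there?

Removing l increases the component count from 2 to 3, so l is a cut vertex.
By contrast removing i leaves 2 components; it is not a cut vertex. No other vertex is a cut vertex either.

1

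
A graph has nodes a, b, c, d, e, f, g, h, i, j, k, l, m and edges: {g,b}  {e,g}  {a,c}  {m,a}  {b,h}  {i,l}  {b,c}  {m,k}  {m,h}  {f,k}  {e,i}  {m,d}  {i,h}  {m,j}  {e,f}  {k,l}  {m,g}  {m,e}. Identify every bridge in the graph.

d-m, j-m

The edges on the cycle m-e-g-b-c-a-m are not bridges since each lies on that cycle.
But removing m-j disconnects m from j; removing d-m disconnects d from m — these are bridges.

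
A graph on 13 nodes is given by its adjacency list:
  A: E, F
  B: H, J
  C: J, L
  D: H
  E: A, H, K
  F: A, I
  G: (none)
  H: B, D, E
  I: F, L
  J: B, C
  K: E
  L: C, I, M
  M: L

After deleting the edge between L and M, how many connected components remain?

Before removal there are 2 components.
L-M is a bridge — removing it separates L's side from M's side.
After removal: 3 components.

3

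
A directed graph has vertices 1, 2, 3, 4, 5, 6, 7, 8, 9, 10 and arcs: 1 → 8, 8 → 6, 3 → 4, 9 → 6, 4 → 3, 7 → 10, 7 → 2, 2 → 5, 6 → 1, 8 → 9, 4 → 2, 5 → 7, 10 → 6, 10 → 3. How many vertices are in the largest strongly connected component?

6

{2, 3, 4, 5, 7, 10} are all mutually reachable — one SCC of size 6.
{1, 6, 8, 9} are all mutually reachable — one SCC of size 4.
The largest has 6 vertices.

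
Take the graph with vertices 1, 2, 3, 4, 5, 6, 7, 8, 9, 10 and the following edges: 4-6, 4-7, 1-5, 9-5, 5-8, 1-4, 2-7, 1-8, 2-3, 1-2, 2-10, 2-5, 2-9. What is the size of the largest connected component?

Starting from 1 we can reach 1, 2, 3, 4, 5, 6, 7, 8, 9, 10. That is one component of size 10.
The largest has 10 vertices.

10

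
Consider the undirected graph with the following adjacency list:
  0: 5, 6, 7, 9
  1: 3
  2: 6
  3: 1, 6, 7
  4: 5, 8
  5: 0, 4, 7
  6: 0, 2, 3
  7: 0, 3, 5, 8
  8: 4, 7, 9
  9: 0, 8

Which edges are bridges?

1-3, 2-6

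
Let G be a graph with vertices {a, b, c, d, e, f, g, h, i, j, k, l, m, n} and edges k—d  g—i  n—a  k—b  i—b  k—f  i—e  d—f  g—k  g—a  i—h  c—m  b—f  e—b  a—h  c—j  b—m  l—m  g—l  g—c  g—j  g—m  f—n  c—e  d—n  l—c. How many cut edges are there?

The edges on the cycle g-l-c-e-i-g are not bridges since each lies on that cycle.
Every edge lies on some cycle, so there are no bridges.

0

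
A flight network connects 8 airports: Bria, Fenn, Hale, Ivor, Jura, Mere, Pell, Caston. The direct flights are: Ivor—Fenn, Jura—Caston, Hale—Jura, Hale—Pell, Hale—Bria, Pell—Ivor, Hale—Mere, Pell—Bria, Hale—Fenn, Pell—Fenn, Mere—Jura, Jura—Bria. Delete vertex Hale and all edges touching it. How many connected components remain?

1

With Hale gone, the remaining components are: {Bria, Fenn, Ivor, Jura, Mere, Pell, Caston}.
That is 1 component.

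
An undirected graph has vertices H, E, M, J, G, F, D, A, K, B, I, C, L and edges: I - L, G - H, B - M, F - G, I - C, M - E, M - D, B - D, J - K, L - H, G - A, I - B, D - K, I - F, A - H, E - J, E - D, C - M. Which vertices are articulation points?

Removing I increases the component count from 1 to 2, so I is a cut vertex.
By contrast removing H leaves 1 component; it is not a cut vertex. No other vertex is a cut vertex either.

I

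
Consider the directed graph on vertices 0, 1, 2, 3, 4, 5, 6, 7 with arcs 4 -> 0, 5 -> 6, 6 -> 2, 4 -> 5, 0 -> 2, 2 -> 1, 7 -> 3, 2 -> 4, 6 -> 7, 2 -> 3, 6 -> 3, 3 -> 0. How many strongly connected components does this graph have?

{0, 2, 3, 4, 5, 6, 7} are all mutually reachable — one SCC of size 7.
{1} is an SCC by itself.
That gives 2 strongly connected components.

2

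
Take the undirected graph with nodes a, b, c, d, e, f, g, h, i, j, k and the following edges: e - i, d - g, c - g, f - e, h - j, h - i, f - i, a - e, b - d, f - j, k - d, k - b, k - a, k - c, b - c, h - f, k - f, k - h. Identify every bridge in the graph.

The edges on the cycle k-b-c-k are not bridges since each lies on that cycle.
Every edge lies on some cycle, so there are no bridges.

none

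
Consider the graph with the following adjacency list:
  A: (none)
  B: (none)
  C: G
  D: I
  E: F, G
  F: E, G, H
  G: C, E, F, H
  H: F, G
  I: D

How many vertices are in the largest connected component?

B is isolated — a component by itself.
A is isolated — a component by itself.
Starting from D we can reach D, I. That is one component of size 2.
Starting from C we can reach C, E, F, G, H. That is one component of size 5.
The largest has 5 vertices.

5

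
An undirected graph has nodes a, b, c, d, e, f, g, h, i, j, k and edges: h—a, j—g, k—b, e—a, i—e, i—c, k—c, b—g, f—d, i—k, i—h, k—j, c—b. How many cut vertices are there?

1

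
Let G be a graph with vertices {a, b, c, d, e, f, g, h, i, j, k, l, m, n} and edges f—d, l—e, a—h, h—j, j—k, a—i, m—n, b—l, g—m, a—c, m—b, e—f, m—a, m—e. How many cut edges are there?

10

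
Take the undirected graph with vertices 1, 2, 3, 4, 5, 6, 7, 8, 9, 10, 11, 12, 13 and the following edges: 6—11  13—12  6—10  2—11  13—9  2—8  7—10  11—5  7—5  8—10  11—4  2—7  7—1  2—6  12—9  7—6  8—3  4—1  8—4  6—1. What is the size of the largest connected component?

10

Starting from 9 we can reach 9, 12, 13. That is one component of size 3.
Starting from 1 we can reach 1, 2, 3, 4, 5, 6, 7, 8, 10, 11. That is one component of size 10.
The largest has 10 vertices.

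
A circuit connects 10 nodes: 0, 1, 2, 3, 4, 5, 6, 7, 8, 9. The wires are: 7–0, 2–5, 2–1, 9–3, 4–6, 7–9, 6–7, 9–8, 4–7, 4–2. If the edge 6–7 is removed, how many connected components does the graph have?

1

6 and 7 are still connected via 6-4-7, so the component count stays at 1.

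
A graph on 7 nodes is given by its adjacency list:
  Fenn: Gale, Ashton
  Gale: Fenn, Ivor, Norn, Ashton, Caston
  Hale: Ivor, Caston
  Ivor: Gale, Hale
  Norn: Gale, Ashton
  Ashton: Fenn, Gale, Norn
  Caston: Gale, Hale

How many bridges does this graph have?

0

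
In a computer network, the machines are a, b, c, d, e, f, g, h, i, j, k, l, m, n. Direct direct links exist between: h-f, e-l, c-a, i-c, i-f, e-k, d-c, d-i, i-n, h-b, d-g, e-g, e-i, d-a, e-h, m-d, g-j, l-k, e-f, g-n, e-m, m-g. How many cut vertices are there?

Removing e increases the component count from 1 to 2, so e is a cut vertex.
Removing g increases the component count from 1 to 2, so g is a cut vertex.
Removing h increases the component count from 1 to 2, so h is a cut vertex.
By contrast removing f leaves 1 component; it is not a cut vertex. No other vertex is a cut vertex either.

3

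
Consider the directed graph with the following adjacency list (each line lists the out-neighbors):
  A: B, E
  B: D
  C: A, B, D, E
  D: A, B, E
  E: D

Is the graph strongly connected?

No

There is no directed path from E to C, so the graph is not strongly connected.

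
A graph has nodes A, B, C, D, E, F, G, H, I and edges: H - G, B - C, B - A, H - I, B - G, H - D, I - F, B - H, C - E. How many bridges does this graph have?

The edges on the cycle B-H-G-B are not bridges since each lies on that cycle.
But removing B - C disconnects B from C; removing I - F disconnects I from F; removing H - I disconnects H from I; removing H - D disconnects H from D — these are bridges.
In total 6 edges are bridges.

6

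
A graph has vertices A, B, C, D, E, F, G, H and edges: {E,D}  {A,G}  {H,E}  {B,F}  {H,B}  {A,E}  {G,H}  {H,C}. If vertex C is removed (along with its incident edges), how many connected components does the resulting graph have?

With C gone, the remaining components are: {A, B, D, E, F, G, H}.
That is 1 component.

1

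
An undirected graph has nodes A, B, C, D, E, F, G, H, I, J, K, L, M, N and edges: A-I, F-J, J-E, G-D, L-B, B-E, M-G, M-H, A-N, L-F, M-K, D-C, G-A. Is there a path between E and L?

Yes

From E we can reach B, E, F, J, L, which includes L.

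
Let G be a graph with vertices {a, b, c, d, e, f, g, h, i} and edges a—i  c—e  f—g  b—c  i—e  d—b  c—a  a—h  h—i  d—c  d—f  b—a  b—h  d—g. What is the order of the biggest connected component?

9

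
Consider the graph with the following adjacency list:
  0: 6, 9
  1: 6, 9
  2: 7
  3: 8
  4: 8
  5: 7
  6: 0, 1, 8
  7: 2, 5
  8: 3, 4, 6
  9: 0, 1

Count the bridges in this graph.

5

The edges on the cycle 0-9-1-6-0 are not bridges since each lies on that cycle.
But removing 6-8 disconnects 6 from 8; removing 8-4 disconnects 8 from 4; removing 7-5 disconnects 7 from 5; removing 8-3 disconnects 8 from 3 — these are bridges.
In total 5 edges are bridges.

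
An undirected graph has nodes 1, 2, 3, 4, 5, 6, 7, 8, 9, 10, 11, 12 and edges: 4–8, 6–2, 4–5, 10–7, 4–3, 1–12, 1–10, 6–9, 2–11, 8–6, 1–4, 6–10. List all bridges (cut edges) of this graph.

1-12, 10-7, 11-2, 2-6, 3-4, 4-5, 6-9

The edges on the cycle 1-4-8-6-10-1 are not bridges since each lies on that cycle.
But removing 7–10 disconnects 7 from 10; removing 4–5 disconnects 4 from 5; removing 9–6 disconnects 9 from 6; removing 6–2 disconnects 6 from 2 — these are bridges.
In total 7 edges are bridges.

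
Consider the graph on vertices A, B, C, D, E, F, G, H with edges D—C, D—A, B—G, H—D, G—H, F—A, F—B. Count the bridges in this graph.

The edges on the cycle F-B-G-H-D-A-F are not bridges since each lies on that cycle.
But removing D—C disconnects D from C — this is a bridge.

1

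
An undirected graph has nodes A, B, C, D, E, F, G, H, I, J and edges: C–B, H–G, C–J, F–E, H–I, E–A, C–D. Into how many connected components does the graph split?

3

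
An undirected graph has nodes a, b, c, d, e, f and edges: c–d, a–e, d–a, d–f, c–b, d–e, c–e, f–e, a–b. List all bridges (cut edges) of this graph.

none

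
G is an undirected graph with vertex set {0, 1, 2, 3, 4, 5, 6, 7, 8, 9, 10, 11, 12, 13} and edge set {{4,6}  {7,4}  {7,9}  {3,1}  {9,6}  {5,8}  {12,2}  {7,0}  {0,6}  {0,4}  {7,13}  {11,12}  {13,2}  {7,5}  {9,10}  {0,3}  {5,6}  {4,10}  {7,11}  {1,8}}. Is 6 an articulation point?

Deleting 6 leaves 1 component (was 1) (its neighbors 0, 4, 5, 9 remain connected to each other), so 6 is not a cut vertex.

No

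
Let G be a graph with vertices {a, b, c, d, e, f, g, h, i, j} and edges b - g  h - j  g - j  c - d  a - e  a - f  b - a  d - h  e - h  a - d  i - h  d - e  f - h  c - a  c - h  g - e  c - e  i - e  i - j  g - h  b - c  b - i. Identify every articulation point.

none

Removing c, for instance, still leaves 1 component. No single vertex removal increases the component count — the graph has no articulation points.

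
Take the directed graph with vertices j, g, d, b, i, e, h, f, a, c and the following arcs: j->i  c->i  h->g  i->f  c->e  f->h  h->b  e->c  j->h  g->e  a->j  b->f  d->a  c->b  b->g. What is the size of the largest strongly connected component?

{b, c, e, f, g, h, i} are all mutually reachable — one SCC of size 7.
{a} is an SCC by itself.
{j} is an SCC by itself.
{d} is an SCC by itself.
The largest has 7 vertices.

7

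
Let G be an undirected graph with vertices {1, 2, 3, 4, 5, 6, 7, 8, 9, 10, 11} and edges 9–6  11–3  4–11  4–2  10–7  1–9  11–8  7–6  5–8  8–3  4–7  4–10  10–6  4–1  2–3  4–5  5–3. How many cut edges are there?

0

The edges on the cycle 4-5-8-11-4 are not bridges since each lies on that cycle.
Every edge lies on some cycle, so there are no bridges.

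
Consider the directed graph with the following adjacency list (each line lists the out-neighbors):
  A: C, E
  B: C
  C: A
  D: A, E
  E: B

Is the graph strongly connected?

There is no directed path from E to D, so the graph is not strongly connected.

No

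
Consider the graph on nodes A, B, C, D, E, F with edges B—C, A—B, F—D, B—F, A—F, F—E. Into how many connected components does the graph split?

1

Starting from A we can reach A, B, C, D, E, F. That is one component of size 6.
Total: 1 component.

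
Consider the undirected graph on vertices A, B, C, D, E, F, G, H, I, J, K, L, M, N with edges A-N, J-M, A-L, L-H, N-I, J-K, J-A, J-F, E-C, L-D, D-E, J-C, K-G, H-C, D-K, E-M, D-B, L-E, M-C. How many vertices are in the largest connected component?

14

Starting from A we can reach A, B, C, D, E, F, G, H, I, J, K, L, M, N. That is one component of size 14.
The largest has 14 vertices.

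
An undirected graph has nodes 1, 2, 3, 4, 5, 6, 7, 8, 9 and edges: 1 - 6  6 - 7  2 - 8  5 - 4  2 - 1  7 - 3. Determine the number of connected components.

3

9 is isolated — a component by itself.
Starting from 4 we can reach 4, 5. That is one component of size 2.
Starting from 1 we can reach 1, 2, 3, 6, 7, 8. That is one component of size 6.
Total: 3 components.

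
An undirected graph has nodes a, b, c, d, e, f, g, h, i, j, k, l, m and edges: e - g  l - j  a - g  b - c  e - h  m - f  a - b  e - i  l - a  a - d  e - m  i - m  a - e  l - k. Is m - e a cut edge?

After removing m - e, the path m-i-e still connects them, so the edge is not a bridge.

No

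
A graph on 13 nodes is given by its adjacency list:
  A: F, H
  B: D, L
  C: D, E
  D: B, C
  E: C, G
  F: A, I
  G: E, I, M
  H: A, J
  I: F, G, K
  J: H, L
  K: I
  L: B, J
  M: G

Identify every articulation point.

G, I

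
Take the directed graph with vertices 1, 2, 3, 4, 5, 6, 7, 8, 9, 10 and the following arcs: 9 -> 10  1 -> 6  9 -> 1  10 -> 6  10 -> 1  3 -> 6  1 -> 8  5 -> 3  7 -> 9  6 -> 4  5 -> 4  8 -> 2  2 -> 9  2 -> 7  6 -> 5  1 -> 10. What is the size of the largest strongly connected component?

{1, 2, 7, 8, 9, 10} are all mutually reachable — one SCC of size 6.
{3, 5, 6} are all mutually reachable — one SCC of size 3.
{4} is an SCC by itself.
The largest has 6 vertices.

6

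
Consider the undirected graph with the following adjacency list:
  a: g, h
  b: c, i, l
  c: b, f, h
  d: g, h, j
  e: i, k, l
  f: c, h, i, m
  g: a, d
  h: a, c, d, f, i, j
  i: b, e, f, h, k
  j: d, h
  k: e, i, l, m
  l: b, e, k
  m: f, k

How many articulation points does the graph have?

Removing h increases the component count from 1 to 2, so h is a cut vertex.
By contrast removing e leaves 1 component; it is not a cut vertex. No other vertex is a cut vertex either.

1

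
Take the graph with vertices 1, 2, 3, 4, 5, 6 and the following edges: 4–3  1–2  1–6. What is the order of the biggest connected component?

3

5 is isolated — a component by itself.
Starting from 3 we can reach 3, 4. That is one component of size 2.
Starting from 1 we can reach 1, 2, 6. That is one component of size 3.
The largest has 3 vertices.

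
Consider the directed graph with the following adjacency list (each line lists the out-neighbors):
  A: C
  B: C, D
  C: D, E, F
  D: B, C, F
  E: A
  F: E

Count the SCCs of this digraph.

1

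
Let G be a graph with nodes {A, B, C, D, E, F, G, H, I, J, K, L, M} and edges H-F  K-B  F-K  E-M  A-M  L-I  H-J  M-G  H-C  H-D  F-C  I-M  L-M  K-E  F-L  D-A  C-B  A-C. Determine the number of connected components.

Starting from A we can reach A, B, C, D, E, F, G, H, I, J, K, L, M. That is one component of size 13.
Total: 1 component.

1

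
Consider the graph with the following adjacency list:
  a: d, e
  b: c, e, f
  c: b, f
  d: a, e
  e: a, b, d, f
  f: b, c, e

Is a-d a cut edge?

No

After removing a-d, the path a-e-d still connects them, so the edge is not a bridge.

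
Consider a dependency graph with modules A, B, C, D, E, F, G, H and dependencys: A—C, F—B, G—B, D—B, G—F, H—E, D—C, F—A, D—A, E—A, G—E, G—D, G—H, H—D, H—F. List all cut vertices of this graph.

none

Removing E, for instance, still leaves 1 component. No single vertex removal increases the component count — the graph has no articulation points.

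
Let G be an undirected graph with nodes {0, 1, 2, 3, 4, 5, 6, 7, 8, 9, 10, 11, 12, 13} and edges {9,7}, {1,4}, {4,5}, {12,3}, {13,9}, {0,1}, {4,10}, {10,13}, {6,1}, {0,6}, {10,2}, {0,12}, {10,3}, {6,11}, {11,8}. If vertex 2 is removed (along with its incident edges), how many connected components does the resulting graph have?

With 2 gone, the remaining components are: {0, 1, 3, 4, 5, 6, 7, 8, 9, 10, 11, 12, 13}.
That is 1 component.

1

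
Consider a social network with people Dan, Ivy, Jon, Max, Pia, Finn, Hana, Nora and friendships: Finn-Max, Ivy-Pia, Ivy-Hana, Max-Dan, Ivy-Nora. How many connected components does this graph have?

Jon is isolated — a component by itself.
Starting from Dan we can reach Dan, Max, Finn. That is one component of size 3.
Starting from Ivy we can reach Ivy, Pia, Hana, Nora. That is one component of size 4.
Total: 3 components.

3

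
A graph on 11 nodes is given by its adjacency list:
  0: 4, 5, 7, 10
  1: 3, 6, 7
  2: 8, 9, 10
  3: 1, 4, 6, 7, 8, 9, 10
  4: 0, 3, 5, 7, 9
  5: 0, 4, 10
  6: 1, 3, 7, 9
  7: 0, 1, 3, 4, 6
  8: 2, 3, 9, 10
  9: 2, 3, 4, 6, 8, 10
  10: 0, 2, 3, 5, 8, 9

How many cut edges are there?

The edges on the cycle 10-5-0-10 are not bridges since each lies on that cycle.
Every edge lies on some cycle, so there are no bridges.

0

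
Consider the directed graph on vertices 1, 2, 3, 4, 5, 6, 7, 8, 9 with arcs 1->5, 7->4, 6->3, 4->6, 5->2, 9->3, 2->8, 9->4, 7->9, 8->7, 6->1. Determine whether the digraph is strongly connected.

There is no directed path from 3 to 2, so the graph is not strongly connected.

No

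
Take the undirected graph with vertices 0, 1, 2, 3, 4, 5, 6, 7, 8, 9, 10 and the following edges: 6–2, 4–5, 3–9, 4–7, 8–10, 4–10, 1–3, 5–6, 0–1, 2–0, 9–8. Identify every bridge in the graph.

4-7

The edges on the cycle 4-5-6-2-0-1-3-9-8-10-4 are not bridges since each lies on that cycle.
But removing 4–7 disconnects 4 from 7 — this is a bridge.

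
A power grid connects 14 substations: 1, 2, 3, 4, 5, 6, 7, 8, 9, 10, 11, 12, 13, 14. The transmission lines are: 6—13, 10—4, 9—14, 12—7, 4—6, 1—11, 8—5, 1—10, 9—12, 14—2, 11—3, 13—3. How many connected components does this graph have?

3

Starting from 5 we can reach 5, 8. That is one component of size 2.
Starting from 2 we can reach 2, 7, 9, 12, 14. That is one component of size 5.
Starting from 1 we can reach 1, 3, 4, 6, 10, 11, 13. That is one component of size 7.
Total: 3 components.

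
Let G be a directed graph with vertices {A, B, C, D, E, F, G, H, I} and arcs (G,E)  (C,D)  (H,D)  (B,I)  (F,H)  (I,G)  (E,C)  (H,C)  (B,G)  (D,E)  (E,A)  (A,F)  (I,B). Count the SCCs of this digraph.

{A, C, D, E, F, H} are all mutually reachable — one SCC of size 6.
{B, I} are all mutually reachable — one SCC of size 2.
{G} is an SCC by itself.
That gives 3 strongly connected components.

3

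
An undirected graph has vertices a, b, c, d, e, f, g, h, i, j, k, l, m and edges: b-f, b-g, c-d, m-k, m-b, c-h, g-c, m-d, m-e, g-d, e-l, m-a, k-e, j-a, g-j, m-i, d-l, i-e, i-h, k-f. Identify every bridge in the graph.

none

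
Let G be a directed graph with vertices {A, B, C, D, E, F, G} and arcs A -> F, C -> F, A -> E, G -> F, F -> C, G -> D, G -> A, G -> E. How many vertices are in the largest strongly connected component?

{C, F} are all mutually reachable — one SCC of size 2.
{D} is an SCC by itself.
{A} is an SCC by itself.
{G} is an SCC by itself.
{E} is an SCC by itself.
(and 1 more singleton SCC)
The largest has 2 vertices.

2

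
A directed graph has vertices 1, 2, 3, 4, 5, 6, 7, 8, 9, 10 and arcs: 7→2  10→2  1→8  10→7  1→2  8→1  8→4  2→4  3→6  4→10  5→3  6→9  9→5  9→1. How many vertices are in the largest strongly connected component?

{3, 5, 6, 9} are all mutually reachable — one SCC of size 4.
{2, 4, 7, 10} are all mutually reachable — one SCC of size 4.
{1, 8} are all mutually reachable — one SCC of size 2.
The largest has 4 vertices.

4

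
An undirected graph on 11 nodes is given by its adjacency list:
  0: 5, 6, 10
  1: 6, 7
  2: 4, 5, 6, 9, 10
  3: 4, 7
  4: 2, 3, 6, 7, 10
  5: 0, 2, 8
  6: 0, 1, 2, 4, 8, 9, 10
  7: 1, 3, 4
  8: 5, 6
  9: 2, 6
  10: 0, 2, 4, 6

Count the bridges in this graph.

0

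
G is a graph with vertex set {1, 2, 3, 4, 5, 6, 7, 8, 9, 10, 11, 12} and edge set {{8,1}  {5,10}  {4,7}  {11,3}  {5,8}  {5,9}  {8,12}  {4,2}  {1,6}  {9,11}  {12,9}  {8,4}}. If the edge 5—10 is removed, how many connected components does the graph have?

2

Before removal there is 1 component.
5—10 is a bridge — removing it separates 5's side from 10's side.
After removal: 2 components.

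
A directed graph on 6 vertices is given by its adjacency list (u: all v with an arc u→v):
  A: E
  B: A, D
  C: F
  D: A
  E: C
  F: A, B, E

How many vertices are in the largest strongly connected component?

6

{A, B, C, D, E, F} are all mutually reachable — one SCC of size 6.
The largest has 6 vertices.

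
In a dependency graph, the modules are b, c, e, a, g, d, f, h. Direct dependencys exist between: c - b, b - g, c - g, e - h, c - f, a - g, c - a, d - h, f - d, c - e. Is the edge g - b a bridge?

No

After removing g - b, the path g-c-b still connects them, so the edge is not a bridge.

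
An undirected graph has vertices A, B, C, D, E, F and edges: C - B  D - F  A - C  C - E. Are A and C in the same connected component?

From A we can reach A, B, C, E, which includes C.

Yes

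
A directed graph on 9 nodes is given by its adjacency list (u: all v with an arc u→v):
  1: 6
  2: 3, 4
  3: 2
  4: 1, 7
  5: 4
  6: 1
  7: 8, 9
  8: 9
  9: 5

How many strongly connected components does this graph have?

3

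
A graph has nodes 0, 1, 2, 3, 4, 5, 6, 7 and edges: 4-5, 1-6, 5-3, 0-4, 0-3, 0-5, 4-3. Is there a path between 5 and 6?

No

The component containing 5 is {0, 3, 4, 5}, and 6 is not in it.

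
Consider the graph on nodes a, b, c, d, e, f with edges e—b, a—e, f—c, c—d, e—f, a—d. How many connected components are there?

1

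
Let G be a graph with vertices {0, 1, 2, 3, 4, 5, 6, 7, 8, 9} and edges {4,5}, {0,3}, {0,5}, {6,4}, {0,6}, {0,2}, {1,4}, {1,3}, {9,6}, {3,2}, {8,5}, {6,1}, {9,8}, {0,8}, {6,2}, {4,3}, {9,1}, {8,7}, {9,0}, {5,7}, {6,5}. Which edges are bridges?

none

The edges on the cycle 9-0-6-4-1-9 are not bridges since each lies on that cycle.
Every edge lies on some cycle, so there are no bridges.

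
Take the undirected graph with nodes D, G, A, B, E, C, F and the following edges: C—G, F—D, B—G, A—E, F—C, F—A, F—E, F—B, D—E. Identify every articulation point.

F

Removing F increases the component count from 1 to 2, so F is a cut vertex.
By contrast removing E leaves 1 component; it is not a cut vertex. No other vertex is a cut vertex either.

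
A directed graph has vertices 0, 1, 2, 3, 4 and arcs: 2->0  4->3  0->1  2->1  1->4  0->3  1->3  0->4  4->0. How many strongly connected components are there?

3

{0, 1, 4} are all mutually reachable — one SCC of size 3.
{2} is an SCC by itself.
{3} is an SCC by itself.
That gives 3 strongly connected components.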